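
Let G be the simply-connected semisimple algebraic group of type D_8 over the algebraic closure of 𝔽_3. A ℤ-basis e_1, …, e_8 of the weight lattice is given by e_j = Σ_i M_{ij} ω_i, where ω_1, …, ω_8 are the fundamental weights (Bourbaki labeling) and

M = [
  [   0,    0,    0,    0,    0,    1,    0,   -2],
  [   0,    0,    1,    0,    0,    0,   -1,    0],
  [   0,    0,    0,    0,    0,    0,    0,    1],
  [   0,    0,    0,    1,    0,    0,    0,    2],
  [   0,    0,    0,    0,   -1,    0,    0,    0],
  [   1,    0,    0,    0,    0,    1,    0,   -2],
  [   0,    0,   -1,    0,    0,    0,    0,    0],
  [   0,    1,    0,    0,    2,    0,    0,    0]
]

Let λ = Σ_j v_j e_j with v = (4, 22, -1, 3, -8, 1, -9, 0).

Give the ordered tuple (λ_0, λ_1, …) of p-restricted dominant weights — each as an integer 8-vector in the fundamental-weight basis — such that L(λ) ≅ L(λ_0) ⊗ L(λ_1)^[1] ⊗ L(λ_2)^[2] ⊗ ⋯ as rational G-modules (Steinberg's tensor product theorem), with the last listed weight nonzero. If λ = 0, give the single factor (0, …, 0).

Compute c_i = Σ_j M_{ij} v_j with v = (4, 22, -1, 3, -8, 1, -9, 0):
  c_1 = (0)·(4) + (0)·(22) + (0)·(-1) + (0)·(3) + (0)·(-8) + (1)·(1) + (0)·(-9) + (-2)·(0) = 1
  c_2 = (0)·(4) + (0)·(22) + (1)·(-1) + (0)·(3) + (0)·(-8) + (0)·(1) + (-1)·(-9) + (0)·(0) = 8
  c_3 = (0)·(4) + (0)·(22) + (0)·(-1) + (0)·(3) + (0)·(-8) + (0)·(1) + (0)·(-9) + (1)·(0) = 0
  c_4 = (0)·(4) + (0)·(22) + (0)·(-1) + (1)·(3) + (0)·(-8) + (0)·(1) + (0)·(-9) + (2)·(0) = 3
  c_5 = (0)·(4) + (0)·(22) + (0)·(-1) + (0)·(3) + (-1)·(-8) + (0)·(1) + (0)·(-9) + (0)·(0) = 8
  c_6 = (1)·(4) + (0)·(22) + (0)·(-1) + (0)·(3) + (0)·(-8) + (1)·(1) + (0)·(-9) + (-2)·(0) = 5
  c_7 = (0)·(4) + (0)·(22) + (-1)·(-1) + (0)·(3) + (0)·(-8) + (0)·(1) + (0)·(-9) + (0)·(0) = 1
  c_8 = (0)·(4) + (1)·(22) + (0)·(-1) + (0)·(3) + (2)·(-8) + (0)·(1) + (0)·(-9) + (0)·(0) = 6
Base-3 expansion of each c_i:
  c_1 = 1 = 1·3^0
  c_2 = 8 = 2·3^0 + 2·3^1
  c_3 = 0
  c_4 = 3 = 0·3^0 + 1·3^1
  c_5 = 8 = 2·3^0 + 2·3^1
  c_6 = 5 = 2·3^0 + 1·3^1
  c_7 = 1 = 1·3^0
  c_8 = 6 = 0·3^0 + 2·3^1
λ_0 = (1, 2, 0, 0, 2, 2, 1, 0)
λ_1 = (0, 2, 0, 1, 2, 1, 0, 2)

((1, 2, 0, 0, 2, 2, 1, 0), (0, 2, 0, 1, 2, 1, 0, 2))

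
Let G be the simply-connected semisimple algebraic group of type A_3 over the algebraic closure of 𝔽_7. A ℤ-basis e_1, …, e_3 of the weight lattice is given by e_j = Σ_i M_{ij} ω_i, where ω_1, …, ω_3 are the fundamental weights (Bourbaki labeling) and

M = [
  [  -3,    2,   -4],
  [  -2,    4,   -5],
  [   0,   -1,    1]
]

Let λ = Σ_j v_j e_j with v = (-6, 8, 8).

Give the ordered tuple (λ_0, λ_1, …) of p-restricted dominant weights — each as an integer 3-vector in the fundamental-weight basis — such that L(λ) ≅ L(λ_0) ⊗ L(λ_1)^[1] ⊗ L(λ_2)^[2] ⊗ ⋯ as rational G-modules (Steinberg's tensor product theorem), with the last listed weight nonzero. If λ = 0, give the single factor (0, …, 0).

((2, 4, 0),)

In the fundamental-weight basis, λ has coordinates c = M·v (v = (-6, 8, 8)):
  c_1 = (-3)·(-6) + (2)·(8) + (-4)·(8) = 2
  c_2 = (-2)·(-6) + (4)·(8) + (-5)·(8) = 4
  c_3 = (0)·(-6) + (-1)·(8) + (1)·(8) = 0
p = 7; digits c_i = Σ_j d_{ij}·7^j, 0 ≤ d_{ij} < 7:
  c_1 = 2 = 2·7^0
  c_2 = 4 = 4·7^0
  c_3 = 0
Factor λ_0 = (2, 4, 0)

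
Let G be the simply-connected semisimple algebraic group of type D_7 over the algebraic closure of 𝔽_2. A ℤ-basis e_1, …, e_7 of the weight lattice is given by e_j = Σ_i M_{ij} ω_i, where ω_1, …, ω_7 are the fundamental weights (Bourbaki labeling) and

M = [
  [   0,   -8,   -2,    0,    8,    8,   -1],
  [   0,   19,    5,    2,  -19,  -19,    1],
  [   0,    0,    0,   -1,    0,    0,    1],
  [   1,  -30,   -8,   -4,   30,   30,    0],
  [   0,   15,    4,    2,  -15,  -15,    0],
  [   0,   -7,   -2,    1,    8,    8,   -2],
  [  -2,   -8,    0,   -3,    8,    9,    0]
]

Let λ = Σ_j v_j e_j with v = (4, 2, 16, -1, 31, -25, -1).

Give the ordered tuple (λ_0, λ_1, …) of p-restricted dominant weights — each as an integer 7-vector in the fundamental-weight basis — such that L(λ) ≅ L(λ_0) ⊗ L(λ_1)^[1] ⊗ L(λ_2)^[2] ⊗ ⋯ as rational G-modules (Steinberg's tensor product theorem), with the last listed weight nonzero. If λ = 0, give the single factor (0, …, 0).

((1, 1, 0, 0, 0, 1, 0), (0, 0, 0, 0, 1, 1, 1))

ω-coordinates c = M·v, v = (4, 2, 16, -1, 31, -25, -1):
  c_1 = 0·4 + (-8)·(2) + (-2)·(16) + (0)·(-1) + 8·31 + (8)·(-25) + (-1)·(-1) = 1
  c_2 = 0·4 + 19·2 + 5·16 + (2)·(-1) + (-19)·(31) + (-19)·(-25) + (1)·(-1) = 1
  c_3 = 0·4 + 0·2 + 0·16 + (-1)·(-1) + 0·31 + (0)·(-25) + (1)·(-1) = 0
  c_4 = 1·4 + (-30)·(2) + (-8)·(16) + (-4)·(-1) + 30·31 + (30)·(-25) + (0)·(-1) = 0
  c_5 = 0·4 + 15·2 + 4·16 + (2)·(-1) + (-15)·(31) + (-15)·(-25) + (0)·(-1) = 2
  c_6 = 0·4 + (-7)·(2) + (-2)·(16) + (1)·(-1) + 8·31 + (8)·(-25) + (-2)·(-1) = 3
  c_7 = (-2)·(4) + (-8)·(2) + 0·16 + (-3)·(-1) + 8·31 + (9)·(-25) + (0)·(-1) = 2
Base-2 expansion of each c_i:
  c_1 = 1 = 1·2^0
  c_2 = 1 = 1·2^0
  c_3 = 0
  c_4 = 0
  c_5 = 2 = 0·2^0 + 1·2^1
  c_6 = 3 = 1·2^0 + 1·2^1
  c_7 = 2 = 0·2^0 + 1·2^1
p-restricted factor λ_0 = (1, 1, 0, 0, 0, 1, 0)
p-restricted factor λ_1 = (0, 0, 0, 0, 1, 1, 1)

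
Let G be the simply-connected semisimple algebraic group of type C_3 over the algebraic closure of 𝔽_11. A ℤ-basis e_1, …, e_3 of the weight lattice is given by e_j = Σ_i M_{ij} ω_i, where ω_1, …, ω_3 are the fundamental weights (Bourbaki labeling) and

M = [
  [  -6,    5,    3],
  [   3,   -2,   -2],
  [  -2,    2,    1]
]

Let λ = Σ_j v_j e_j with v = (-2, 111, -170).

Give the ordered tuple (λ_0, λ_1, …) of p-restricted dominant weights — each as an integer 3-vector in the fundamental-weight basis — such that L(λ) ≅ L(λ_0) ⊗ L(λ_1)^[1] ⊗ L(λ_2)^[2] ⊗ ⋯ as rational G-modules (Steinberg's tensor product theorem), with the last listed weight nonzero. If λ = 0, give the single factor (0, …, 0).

((2, 2, 1), (5, 10, 5))

In the fundamental-weight basis, λ has coordinates c = M·v (v = (-2, 111, -170)):
  c_1 = (-6)·(-2) + (5)·(111) + (3)·(-170) = 57
  c_2 = (3)·(-2) + (-2)·(111) + (-2)·(-170) = 112
  c_3 = (-2)·(-2) + (2)·(111) + (1)·(-170) = 56
Writing each c_i in base p = 11:
  c_1 = 57 = 2·11^0 + 5·11^1
  c_2 = 112 = 2·11^0 + 10·11^1
  c_3 = 56 = 1·11^0 + 5·11^1
λ_0 = (2, 2, 1)
λ_1 = (5, 10, 5)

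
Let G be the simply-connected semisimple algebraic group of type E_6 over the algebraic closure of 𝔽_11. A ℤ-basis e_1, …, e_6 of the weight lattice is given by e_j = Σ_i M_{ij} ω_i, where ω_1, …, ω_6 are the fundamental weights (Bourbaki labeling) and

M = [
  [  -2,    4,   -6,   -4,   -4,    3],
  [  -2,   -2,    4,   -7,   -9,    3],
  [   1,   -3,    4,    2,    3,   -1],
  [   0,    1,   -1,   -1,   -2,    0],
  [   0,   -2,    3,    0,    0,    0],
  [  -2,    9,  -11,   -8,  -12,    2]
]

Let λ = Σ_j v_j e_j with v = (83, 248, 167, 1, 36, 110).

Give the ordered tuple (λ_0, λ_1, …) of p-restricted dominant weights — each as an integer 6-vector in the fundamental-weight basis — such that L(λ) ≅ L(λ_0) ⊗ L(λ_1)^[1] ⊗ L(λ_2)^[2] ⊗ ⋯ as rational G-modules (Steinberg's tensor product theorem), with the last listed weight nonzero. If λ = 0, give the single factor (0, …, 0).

ω-coordinates c = M·v, v = (83, 248, 167, 1, 36, 110):
  c_1 = -2*83 + 4*248 + -6*167 + -4*1 + -4*36 + 3*110 = 6
  c_2 = -2*83 + -2*248 + 4*167 + -7*1 + -9*36 + 3*110 = 5
  c_3 = 1*83 + -3*248 + 4*167 + 2*1 + 3*36 + -1*110 = 7
  c_4 = 0*83 + 1*248 + -1*167 + -1*1 + -2*36 + 0*110 = 8
  c_5 = 0*83 + -2*248 + 3*167 + 0*1 + 0*36 + 0*110 = 5
  c_6 = -2*83 + 9*248 + -11*167 + -8*1 + -12*36 + 2*110 = 9
Base-11 expansion of each c_i:
  c_1 = 6 = 6·11^0
  c_2 = 5 = 5·11^0
  c_3 = 7 = 7·11^0
  c_4 = 8 = 8·11^0
  c_5 = 5 = 5·11^0
  c_6 = 9 = 9·11^0
Factor λ_0 = (6, 5, 7, 8, 5, 9)

((6, 5, 7, 8, 5, 9),)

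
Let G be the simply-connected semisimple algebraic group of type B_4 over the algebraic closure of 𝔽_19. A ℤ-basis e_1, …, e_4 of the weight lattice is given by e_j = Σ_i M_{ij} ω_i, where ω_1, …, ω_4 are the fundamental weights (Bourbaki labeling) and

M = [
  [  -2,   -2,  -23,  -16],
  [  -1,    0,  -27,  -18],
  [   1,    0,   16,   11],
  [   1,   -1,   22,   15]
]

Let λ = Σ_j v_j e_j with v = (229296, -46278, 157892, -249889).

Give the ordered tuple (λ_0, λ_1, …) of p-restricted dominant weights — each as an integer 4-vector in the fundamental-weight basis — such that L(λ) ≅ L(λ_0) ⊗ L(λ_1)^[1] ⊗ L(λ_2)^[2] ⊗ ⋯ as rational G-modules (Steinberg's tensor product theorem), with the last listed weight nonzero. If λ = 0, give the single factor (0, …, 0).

((7, 17, 6, 8), (16, 10, 15, 7), (1, 15, 18, 2))

Change of basis e → ω: c = M·v where v = (229296, -46278, 157892, -249889):
  c_1 = -2*229296 + -2*-46278 + -23*157892 + -16*-249889 = 672
  c_2 = -1*229296 + 0*-46278 + -27*157892 + -18*-249889 = 5622
  c_3 = 1*229296 + 0*-46278 + 16*157892 + 11*-249889 = 6789
  c_4 = 1*229296 + -1*-46278 + 22*157892 + 15*-249889 = 863
p = 19; digits c_i = Σ_j d_{ij}·19^j, 0 ≤ d_{ij} < 19:
  c_1 = 672 = 7·19^0 + 16·19^1 + 1·19^2
  c_2 = 5622 = 17·19^0 + 10·19^1 + 15·19^2
  c_3 = 6789 = 6·19^0 + 15·19^1 + 18·19^2
  c_4 = 863 = 8·19^0 + 7·19^1 + 2·19^2
p-restricted factor λ_0 = (7, 17, 6, 8)
p-restricted factor λ_1 = (16, 10, 15, 7)
p-restricted factor λ_2 = (1, 15, 18, 2)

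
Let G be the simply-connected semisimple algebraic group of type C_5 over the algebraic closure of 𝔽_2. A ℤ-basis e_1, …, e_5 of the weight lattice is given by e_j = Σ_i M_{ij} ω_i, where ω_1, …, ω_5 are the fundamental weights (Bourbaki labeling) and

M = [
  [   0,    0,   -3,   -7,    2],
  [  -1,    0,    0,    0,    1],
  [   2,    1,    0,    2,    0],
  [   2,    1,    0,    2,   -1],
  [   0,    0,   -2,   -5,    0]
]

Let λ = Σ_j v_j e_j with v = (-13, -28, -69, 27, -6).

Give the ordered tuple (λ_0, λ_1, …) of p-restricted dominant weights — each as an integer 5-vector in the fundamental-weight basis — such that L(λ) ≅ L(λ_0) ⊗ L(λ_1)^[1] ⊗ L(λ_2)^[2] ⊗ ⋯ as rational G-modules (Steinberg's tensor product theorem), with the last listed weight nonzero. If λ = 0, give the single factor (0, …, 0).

Change of basis e → ω: c = M·v where v = (-13, -28, -69, 27, -6):
  c_1 = 0*-13 + 0*-28 + -3*-69 + -7*27 + 2*-6 = 6
  c_2 = -1*-13 + 0*-28 + 0*-69 + 0*27 + 1*-6 = 7
  c_3 = 2*-13 + 1*-28 + 0*-69 + 2*27 + 0*-6 = 0
  c_4 = 2*-13 + 1*-28 + 0*-69 + 2*27 + -1*-6 = 6
  c_5 = 0*-13 + 0*-28 + -2*-69 + -5*27 + 0*-6 = 3
p = 2; digits c_i = Σ_j d_{ij}·2^j, 0 ≤ d_{ij} < 2:
  c_1 = 6 = 0·2^0 + 1·2^1 + 1·2^2
  c_2 = 7 = 1·2^0 + 1·2^1 + 1·2^2
  c_3 = 0
  c_4 = 6 = 0·2^0 + 1·2^1 + 1·2^2
  c_5 = 3 = 1·2^0 + 1·2^1
Factor λ_0 = (0, 1, 0, 0, 1)
Factor λ_1 = (1, 1, 0, 1, 1)
Factor λ_2 = (1, 1, 0, 1, 0)

((0, 1, 0, 0, 1), (1, 1, 0, 1, 1), (1, 1, 0, 1, 0))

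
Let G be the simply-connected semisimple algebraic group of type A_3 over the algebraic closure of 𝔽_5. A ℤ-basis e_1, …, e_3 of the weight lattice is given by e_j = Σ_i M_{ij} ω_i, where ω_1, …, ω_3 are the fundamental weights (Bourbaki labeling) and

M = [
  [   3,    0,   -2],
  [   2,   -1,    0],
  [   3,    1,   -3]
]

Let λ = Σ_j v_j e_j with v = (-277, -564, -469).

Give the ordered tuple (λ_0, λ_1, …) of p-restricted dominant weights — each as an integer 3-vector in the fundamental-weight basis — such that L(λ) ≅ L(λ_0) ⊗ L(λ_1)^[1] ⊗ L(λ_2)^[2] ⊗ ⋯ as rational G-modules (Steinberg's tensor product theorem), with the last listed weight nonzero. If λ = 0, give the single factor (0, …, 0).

((2, 0, 2), (1, 2, 2), (4, 0, 0))

In the fundamental-weight basis, λ has coordinates c = M·v (v = (-277, -564, -469)):
  c_1 = 3*-277 + 0*-564 + -2*-469 = 107
  c_2 = 2*-277 + -1*-564 + 0*-469 = 10
  c_3 = 3*-277 + 1*-564 + -3*-469 = 12
p = 5; digits c_i = Σ_j d_{ij}·5^j, 0 ≤ d_{ij} < 5:
  c_1 = 107 = 2·5^0 + 1·5^1 + 4·5^2
  c_2 = 10 = 0·5^0 + 2·5^1
  c_3 = 12 = 2·5^0 + 2·5^1
p-restricted factor λ_0 = (2, 0, 2)
p-restricted factor λ_1 = (1, 2, 2)
p-restricted factor λ_2 = (4, 0, 0)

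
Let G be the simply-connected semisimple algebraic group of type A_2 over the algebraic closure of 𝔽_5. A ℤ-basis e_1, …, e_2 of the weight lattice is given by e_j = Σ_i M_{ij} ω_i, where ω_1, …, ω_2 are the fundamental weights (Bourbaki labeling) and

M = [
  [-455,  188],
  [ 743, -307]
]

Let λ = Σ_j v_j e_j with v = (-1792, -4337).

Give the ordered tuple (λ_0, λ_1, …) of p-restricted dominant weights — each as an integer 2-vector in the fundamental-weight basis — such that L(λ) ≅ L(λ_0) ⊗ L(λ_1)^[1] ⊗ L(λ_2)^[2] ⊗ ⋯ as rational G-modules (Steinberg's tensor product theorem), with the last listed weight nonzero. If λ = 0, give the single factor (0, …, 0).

((4, 3),)

Converting to the ω-basis (c_i = row i of M dotted with v = (-1792, -4337)):
  c_1 = -455*-1792 + 188*-4337 = 4
  c_2 = 743*-1792 + -307*-4337 = 3
Writing each c_i in base p = 5:
  c_1 = 4 = 4·5^0
  c_2 = 3 = 3·5^0
Factor λ_0 = (4, 3)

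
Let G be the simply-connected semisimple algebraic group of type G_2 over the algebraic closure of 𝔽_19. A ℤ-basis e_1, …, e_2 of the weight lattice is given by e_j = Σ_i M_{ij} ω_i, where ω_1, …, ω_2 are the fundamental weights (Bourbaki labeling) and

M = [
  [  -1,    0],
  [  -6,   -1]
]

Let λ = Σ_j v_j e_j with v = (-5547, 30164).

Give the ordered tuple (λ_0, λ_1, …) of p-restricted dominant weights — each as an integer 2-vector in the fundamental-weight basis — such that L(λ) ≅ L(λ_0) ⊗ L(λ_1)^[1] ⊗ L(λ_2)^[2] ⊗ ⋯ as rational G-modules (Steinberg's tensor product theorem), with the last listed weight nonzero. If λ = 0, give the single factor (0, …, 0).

ω-coordinates c = M·v, v = (-5547, 30164):
  c_1 = (-1)·(-5547) + 0·30164 = 5547
  c_2 = (-6)·(-5547) + (-1)·(30164) = 3118
Base-19 expansion of each c_i:
  c_1 = 5547 = 18·19^0 + 6·19^1 + 15·19^2
  c_2 = 3118 = 2·19^0 + 12·19^1 + 8·19^2
λ_0 = (18, 2)
λ_1 = (6, 12)
λ_2 = (15, 8)

((18, 2), (6, 12), (15, 8))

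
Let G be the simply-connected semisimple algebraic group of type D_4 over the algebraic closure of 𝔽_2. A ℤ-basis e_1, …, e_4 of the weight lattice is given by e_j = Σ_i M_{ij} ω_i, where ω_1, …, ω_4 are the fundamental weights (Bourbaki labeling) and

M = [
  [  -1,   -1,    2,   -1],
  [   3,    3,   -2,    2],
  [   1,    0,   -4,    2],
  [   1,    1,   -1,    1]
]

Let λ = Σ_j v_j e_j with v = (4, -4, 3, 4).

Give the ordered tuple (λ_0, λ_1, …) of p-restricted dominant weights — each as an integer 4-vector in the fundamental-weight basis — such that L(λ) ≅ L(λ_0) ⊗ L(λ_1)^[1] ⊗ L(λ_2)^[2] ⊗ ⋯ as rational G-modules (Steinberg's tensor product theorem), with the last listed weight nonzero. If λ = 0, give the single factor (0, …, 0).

((0, 0, 0, 1), (1, 1, 0, 0))

In the fundamental-weight basis, λ has coordinates c = M·v (v = (4, -4, 3, 4)):
  c_1 = -1*4 + -1*-4 + 2*3 + -1*4 = 2
  c_2 = 3*4 + 3*-4 + -2*3 + 2*4 = 2
  c_3 = 1*4 + 0*-4 + -4*3 + 2*4 = 0
  c_4 = 1*4 + 1*-4 + -1*3 + 1*4 = 1
Expand coordinatewise in base 2:
  c_1 = 2 = 0·2^0 + 1·2^1
  c_2 = 2 = 0·2^0 + 1·2^1
  c_3 = 0
  c_4 = 1 = 1·2^0
Factor λ_0 = (0, 0, 0, 1)
Factor λ_1 = (1, 1, 0, 0)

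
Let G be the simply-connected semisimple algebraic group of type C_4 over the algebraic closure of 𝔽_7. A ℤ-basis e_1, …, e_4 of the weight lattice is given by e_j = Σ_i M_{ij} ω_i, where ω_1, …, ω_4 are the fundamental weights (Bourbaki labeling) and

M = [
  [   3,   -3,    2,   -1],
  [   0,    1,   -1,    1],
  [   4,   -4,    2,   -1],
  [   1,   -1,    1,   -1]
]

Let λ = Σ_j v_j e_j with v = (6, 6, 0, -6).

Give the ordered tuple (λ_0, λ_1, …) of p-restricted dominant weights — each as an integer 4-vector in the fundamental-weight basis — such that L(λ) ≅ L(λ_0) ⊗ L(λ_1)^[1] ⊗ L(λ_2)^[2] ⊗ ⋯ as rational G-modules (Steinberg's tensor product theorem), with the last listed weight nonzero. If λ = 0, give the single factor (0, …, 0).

((6, 0, 6, 6),)

In the fundamental-weight basis, λ has coordinates c = M·v (v = (6, 6, 0, -6)):
  c_1 = 3*6 + -3*6 + 2*0 + -1*-6 = 6
  c_2 = 0*6 + 1*6 + -1*0 + 1*-6 = 0
  c_3 = 4*6 + -4*6 + 2*0 + -1*-6 = 6
  c_4 = 1*6 + -1*6 + 1*0 + -1*-6 = 6
Expand coordinatewise in base 7:
  c_1 = 6 = 6·7^0
  c_2 = 0
  c_3 = 6 = 6·7^0
  c_4 = 6 = 6·7^0
Factor λ_0 = (6, 0, 6, 6)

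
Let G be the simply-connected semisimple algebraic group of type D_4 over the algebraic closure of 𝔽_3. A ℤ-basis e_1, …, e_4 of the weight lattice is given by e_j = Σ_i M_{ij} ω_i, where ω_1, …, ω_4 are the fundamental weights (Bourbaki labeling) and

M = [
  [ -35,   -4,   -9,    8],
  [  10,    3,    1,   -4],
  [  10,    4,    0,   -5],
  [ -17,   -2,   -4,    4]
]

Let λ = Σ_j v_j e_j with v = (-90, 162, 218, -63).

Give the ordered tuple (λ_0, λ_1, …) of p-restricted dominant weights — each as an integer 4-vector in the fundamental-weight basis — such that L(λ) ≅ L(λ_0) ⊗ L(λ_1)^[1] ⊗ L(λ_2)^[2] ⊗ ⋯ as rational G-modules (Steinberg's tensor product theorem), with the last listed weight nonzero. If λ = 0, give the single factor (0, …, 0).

In the fundamental-weight basis, λ has coordinates c = M·v (v = (-90, 162, 218, -63)):
  c_1 = (-35)·(-90) + (-4)·(162) + (-9)·(218) + (8)·(-63) = 36
  c_2 = (10)·(-90) + 3·162 + 1·218 + (-4)·(-63) = 56
  c_3 = (10)·(-90) + 4·162 + 0·218 + (-5)·(-63) = 63
  c_4 = (-17)·(-90) + (-2)·(162) + (-4)·(218) + (4)·(-63) = 82
Writing each c_i in base p = 3:
  c_1 = 36 = 0·3^0 + 0·3^1 + 1·3^2 + 1·3^3
  c_2 = 56 = 2·3^0 + 0·3^1 + 0·3^2 + 2·3^3
  c_3 = 63 = 0·3^0 + 0·3^1 + 1·3^2 + 2·3^3
  c_4 = 82 = 1·3^0 + 0·3^1 + 0·3^2 + 0·3^3 + 1·3^4
Factor λ_0 = (0, 2, 0, 1)
Factor λ_1 = (0, 0, 0, 0)
Factor λ_2 = (1, 0, 1, 0)
Factor λ_3 = (1, 2, 2, 0)
Factor λ_4 = (0, 0, 0, 1)

((0, 2, 0, 1), (0, 0, 0, 0), (1, 0, 1, 0), (1, 2, 2, 0), (0, 0, 0, 1))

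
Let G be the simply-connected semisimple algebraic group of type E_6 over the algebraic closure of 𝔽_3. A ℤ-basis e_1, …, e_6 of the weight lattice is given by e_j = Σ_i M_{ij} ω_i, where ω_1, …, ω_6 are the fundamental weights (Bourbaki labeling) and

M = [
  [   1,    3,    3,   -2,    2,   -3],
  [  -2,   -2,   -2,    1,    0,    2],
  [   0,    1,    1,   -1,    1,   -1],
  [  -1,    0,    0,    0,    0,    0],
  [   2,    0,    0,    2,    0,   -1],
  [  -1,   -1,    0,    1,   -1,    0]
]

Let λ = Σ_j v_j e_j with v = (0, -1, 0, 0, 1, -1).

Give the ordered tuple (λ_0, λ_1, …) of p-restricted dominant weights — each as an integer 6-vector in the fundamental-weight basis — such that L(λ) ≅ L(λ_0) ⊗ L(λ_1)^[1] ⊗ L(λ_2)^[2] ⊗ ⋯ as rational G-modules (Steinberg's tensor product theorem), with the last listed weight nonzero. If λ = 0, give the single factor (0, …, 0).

((2, 0, 1, 0, 1, 0),)

Converting to the ω-basis (c_i = row i of M dotted with v = (0, -1, 0, 0, 1, -1)):
  c_1 = (1)·(0) + (3)·(-1) + (3)·(0) + (-2)·(0) + (2)·(1) + (-3)·(-1) = 2
  c_2 = (-2)·(0) + (-2)·(-1) + (-2)·(0) + (1)·(0) + (0)·(1) + (2)·(-1) = 0
  c_3 = (0)·(0) + (1)·(-1) + (1)·(0) + (-1)·(0) + (1)·(1) + (-1)·(-1) = 1
  c_4 = (-1)·(0) + (0)·(-1) + (0)·(0) + (0)·(0) + (0)·(1) + (0)·(-1) = 0
  c_5 = (2)·(0) + (0)·(-1) + (0)·(0) + (2)·(0) + (0)·(1) + (-1)·(-1) = 1
  c_6 = (-1)·(0) + (-1)·(-1) + (0)·(0) + (1)·(0) + (-1)·(1) + (0)·(-1) = 0
Expand coordinatewise in base 3:
  c_1 = 2 = 2·3^0
  c_2 = 0
  c_3 = 1 = 1·3^0
  c_4 = 0
  c_5 = 1 = 1·3^0
  c_6 = 0
Factor λ_0 = (2, 0, 1, 0, 1, 0)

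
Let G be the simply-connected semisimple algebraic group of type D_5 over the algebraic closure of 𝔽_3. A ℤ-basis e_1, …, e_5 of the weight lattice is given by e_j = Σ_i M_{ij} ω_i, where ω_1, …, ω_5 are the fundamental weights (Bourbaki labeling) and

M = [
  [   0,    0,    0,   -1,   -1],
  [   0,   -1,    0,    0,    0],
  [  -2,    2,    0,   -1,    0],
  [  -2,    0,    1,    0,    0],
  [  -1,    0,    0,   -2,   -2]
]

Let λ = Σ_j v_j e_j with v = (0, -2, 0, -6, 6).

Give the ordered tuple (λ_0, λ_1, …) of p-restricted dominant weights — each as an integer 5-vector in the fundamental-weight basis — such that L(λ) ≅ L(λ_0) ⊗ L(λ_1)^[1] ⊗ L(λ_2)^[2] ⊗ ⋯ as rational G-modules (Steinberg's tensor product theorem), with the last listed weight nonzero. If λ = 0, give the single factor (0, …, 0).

In the fundamental-weight basis, λ has coordinates c = M·v (v = (0, -2, 0, -6, 6)):
  c_1 = 0·0 + (0)·(-2) + 0·0 + (-1)·(-6) + (-1)·(6) = 0
  c_2 = 0·0 + (-1)·(-2) + 0·0 + (0)·(-6) + 0·6 = 2
  c_3 = (-2)·(0) + (2)·(-2) + 0·0 + (-1)·(-6) + 0·6 = 2
  c_4 = (-2)·(0) + (0)·(-2) + 1·0 + (0)·(-6) + 0·6 = 0
  c_5 = (-1)·(0) + (0)·(-2) + 0·0 + (-2)·(-6) + (-2)·(6) = 0
p = 3; digits c_i = Σ_j d_{ij}·3^j, 0 ≤ d_{ij} < 3:
  c_1 = 0
  c_2 = 2 = 2·3^0
  c_3 = 2 = 2·3^0
  c_4 = 0
  c_5 = 0
p-restricted factor λ_0 = (0, 2, 2, 0, 0)

((0, 2, 2, 0, 0),)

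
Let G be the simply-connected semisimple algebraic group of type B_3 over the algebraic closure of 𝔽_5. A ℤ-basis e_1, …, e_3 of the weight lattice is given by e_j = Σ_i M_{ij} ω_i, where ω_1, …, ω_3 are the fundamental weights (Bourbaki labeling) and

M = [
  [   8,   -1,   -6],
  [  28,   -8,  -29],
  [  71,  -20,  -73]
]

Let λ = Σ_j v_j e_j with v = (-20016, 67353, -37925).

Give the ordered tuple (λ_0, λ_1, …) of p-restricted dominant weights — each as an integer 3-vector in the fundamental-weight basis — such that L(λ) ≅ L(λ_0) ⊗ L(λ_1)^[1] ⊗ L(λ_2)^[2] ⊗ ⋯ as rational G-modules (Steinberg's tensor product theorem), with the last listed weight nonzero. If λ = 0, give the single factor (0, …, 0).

((4, 3, 4), (3, 0, 0), (2, 2, 3), (0, 4, 2))

Change of basis e → ω: c = M·v where v = (-20016, 67353, -37925):
  c_1 = (8)·(-20016) + (-1)·(67353) + (-6)·(-37925) = 69
  c_2 = (28)·(-20016) + (-8)·(67353) + (-29)·(-37925) = 553
  c_3 = (71)·(-20016) + (-20)·(67353) + (-73)·(-37925) = 329
Base-5 expansion of each c_i:
  c_1 = 69 = 4·5^0 + 3·5^1 + 2·5^2
  c_2 = 553 = 3·5^0 + 0·5^1 + 2·5^2 + 4·5^3
  c_3 = 329 = 4·5^0 + 0·5^1 + 3·5^2 + 2·5^3
p-restricted factor λ_0 = (4, 3, 4)
p-restricted factor λ_1 = (3, 0, 0)
p-restricted factor λ_2 = (2, 2, 3)
p-restricted factor λ_3 = (0, 4, 2)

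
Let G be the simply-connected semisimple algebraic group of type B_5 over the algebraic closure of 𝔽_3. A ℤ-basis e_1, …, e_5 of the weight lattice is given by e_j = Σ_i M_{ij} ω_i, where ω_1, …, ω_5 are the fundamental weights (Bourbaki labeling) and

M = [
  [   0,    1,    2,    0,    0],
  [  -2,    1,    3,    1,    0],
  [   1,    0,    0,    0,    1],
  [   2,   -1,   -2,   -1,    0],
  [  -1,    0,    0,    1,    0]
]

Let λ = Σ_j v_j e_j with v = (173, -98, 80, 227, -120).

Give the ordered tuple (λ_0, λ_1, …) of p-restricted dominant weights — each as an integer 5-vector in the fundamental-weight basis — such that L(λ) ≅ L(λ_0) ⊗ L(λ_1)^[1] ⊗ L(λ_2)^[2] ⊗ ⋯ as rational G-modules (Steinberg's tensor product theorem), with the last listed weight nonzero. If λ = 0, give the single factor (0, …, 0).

Compute c_i = Σ_j M_{ij} v_j with v = (173, -98, 80, 227, -120):
  c_1 = 0·173 + (1)·(-98) + 2·80 + 0·227 + (0)·(-120) = 62
  c_2 = (-2)·(173) + (1)·(-98) + 3·80 + 1·227 + (0)·(-120) = 23
  c_3 = 1·173 + (0)·(-98) + 0·80 + 0·227 + (1)·(-120) = 53
  c_4 = 2·173 + (-1)·(-98) + (-2)·(80) + (-1)·(227) + (0)·(-120) = 57
  c_5 = (-1)·(173) + (0)·(-98) + 0·80 + 1·227 + (0)·(-120) = 54
p = 3; digits c_i = Σ_j d_{ij}·3^j, 0 ≤ d_{ij} < 3:
  c_1 = 62 = 2·3^0 + 2·3^1 + 0·3^2 + 2·3^3
  c_2 = 23 = 2·3^0 + 1·3^1 + 2·3^2
  c_3 = 53 = 2·3^0 + 2·3^1 + 2·3^2 + 1·3^3
  c_4 = 57 = 0·3^0 + 1·3^1 + 0·3^2 + 2·3^3
  c_5 = 54 = 0·3^0 + 0·3^1 + 0·3^2 + 2·3^3
λ_0 = (2, 2, 2, 0, 0)
λ_1 = (2, 1, 2, 1, 0)
λ_2 = (0, 2, 2, 0, 0)
λ_3 = (2, 0, 1, 2, 2)

((2, 2, 2, 0, 0), (2, 1, 2, 1, 0), (0, 2, 2, 0, 0), (2, 0, 1, 2, 2))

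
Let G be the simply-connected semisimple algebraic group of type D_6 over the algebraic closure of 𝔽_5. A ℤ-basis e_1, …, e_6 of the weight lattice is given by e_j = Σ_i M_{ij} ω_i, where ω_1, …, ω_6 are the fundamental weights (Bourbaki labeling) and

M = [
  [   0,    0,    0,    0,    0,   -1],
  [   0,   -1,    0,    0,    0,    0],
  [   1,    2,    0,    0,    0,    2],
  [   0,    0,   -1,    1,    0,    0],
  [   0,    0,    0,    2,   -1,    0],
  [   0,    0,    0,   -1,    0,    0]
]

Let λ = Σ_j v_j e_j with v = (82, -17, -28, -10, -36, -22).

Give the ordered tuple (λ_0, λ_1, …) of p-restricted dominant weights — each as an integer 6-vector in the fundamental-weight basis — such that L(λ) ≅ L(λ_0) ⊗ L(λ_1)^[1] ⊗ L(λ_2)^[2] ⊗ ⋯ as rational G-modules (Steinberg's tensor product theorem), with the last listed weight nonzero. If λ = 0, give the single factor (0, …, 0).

Change of basis e → ω: c = M·v where v = (82, -17, -28, -10, -36, -22):
  c_1 = (0)·(82) + (0)·(-17) + (0)·(-28) + (0)·(-10) + (0)·(-36) + (-1)·(-22) = 22
  c_2 = (0)·(82) + (-1)·(-17) + (0)·(-28) + (0)·(-10) + (0)·(-36) + (0)·(-22) = 17
  c_3 = (1)·(82) + (2)·(-17) + (0)·(-28) + (0)·(-10) + (0)·(-36) + (2)·(-22) = 4
  c_4 = (0)·(82) + (0)·(-17) + (-1)·(-28) + (1)·(-10) + (0)·(-36) + (0)·(-22) = 18
  c_5 = (0)·(82) + (0)·(-17) + (0)·(-28) + (2)·(-10) + (-1)·(-36) + (0)·(-22) = 16
  c_6 = (0)·(82) + (0)·(-17) + (0)·(-28) + (-1)·(-10) + (0)·(-36) + (0)·(-22) = 10
Base-5 expansion of each c_i:
  c_1 = 22 = 2·5^0 + 4·5^1
  c_2 = 17 = 2·5^0 + 3·5^1
  c_3 = 4 = 4·5^0
  c_4 = 18 = 3·5^0 + 3·5^1
  c_5 = 16 = 1·5^0 + 3·5^1
  c_6 = 10 = 0·5^0 + 2·5^1
λ_0 = (2, 2, 4, 3, 1, 0)
λ_1 = (4, 3, 0, 3, 3, 2)

((2, 2, 4, 3, 1, 0), (4, 3, 0, 3, 3, 2))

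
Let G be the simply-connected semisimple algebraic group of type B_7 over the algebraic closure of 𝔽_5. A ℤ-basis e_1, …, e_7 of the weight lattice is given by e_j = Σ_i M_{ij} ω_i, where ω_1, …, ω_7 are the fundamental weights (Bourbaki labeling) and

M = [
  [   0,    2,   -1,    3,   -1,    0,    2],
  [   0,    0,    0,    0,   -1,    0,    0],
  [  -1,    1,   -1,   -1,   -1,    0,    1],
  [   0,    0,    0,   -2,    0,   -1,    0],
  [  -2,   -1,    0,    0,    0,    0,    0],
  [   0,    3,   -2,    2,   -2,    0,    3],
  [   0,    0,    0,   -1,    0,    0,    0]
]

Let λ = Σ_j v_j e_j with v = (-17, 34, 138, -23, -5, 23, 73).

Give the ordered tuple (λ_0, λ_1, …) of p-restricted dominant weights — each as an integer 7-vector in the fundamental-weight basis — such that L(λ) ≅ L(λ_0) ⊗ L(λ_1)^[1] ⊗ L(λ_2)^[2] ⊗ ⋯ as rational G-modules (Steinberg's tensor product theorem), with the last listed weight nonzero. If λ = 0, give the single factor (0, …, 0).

((2, 0, 4, 3, 0, 4, 3), (2, 1, 2, 4, 0, 1, 4))

ω-coordinates c = M·v, v = (-17, 34, 138, -23, -5, 23, 73):
  c_1 = 0*-17 + 2*34 + -1*138 + 3*-23 + -1*-5 + 0*23 + 2*73 = 12
  c_2 = 0*-17 + 0*34 + 0*138 + 0*-23 + -1*-5 + 0*23 + 0*73 = 5
  c_3 = -1*-17 + 1*34 + -1*138 + -1*-23 + -1*-5 + 0*23 + 1*73 = 14
  c_4 = 0*-17 + 0*34 + 0*138 + -2*-23 + 0*-5 + -1*23 + 0*73 = 23
  c_5 = -2*-17 + -1*34 + 0*138 + 0*-23 + 0*-5 + 0*23 + 0*73 = 0
  c_6 = 0*-17 + 3*34 + -2*138 + 2*-23 + -2*-5 + 0*23 + 3*73 = 9
  c_7 = 0*-17 + 0*34 + 0*138 + -1*-23 + 0*-5 + 0*23 + 0*73 = 23
Base-5 expansion of each c_i:
  c_1 = 12 = 2·5^0 + 2·5^1
  c_2 = 5 = 0·5^0 + 1·5^1
  c_3 = 14 = 4·5^0 + 2·5^1
  c_4 = 23 = 3·5^0 + 4·5^1
  c_5 = 0
  c_6 = 9 = 4·5^0 + 1·5^1
  c_7 = 23 = 3·5^0 + 4·5^1
λ_0 = (2, 0, 4, 3, 0, 4, 3)
λ_1 = (2, 1, 2, 4, 0, 1, 4)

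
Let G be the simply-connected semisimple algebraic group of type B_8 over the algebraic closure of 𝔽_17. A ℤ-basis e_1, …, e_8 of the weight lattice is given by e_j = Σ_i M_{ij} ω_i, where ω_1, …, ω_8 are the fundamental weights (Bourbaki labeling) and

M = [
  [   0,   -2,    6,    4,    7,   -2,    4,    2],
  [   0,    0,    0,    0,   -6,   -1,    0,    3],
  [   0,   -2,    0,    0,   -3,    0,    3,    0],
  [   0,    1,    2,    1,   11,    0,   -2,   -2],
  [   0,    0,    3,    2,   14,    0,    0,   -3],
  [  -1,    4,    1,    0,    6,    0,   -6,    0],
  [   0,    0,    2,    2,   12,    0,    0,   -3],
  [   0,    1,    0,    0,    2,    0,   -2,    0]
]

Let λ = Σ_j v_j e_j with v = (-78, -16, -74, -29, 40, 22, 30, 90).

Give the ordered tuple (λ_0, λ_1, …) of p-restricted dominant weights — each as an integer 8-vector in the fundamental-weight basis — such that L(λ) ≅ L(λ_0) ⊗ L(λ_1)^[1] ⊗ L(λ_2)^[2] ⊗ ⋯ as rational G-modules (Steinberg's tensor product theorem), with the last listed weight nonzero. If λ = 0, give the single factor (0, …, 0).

ω-coordinates c = M·v, v = (-78, -16, -74, -29, 40, 22, 30, 90):
  c_1 = (0)·(-78) + (-2)·(-16) + (6)·(-74) + (4)·(-29) + (7)·(40) + (-2)·(22) + (4)·(30) + (2)·(90) = 8
  c_2 = (0)·(-78) + (0)·(-16) + (0)·(-74) + (0)·(-29) + (-6)·(40) + (-1)·(22) + (0)·(30) + (3)·(90) = 8
  c_3 = (0)·(-78) + (-2)·(-16) + (0)·(-74) + (0)·(-29) + (-3)·(40) + (0)·(22) + (3)·(30) + (0)·(90) = 2
  c_4 = (0)·(-78) + (1)·(-16) + (2)·(-74) + (1)·(-29) + (11)·(40) + (0)·(22) + (-2)·(30) + (-2)·(90) = 7
  c_5 = (0)·(-78) + (0)·(-16) + (3)·(-74) + (2)·(-29) + (14)·(40) + (0)·(22) + (0)·(30) + (-3)·(90) = 10
  c_6 = (-1)·(-78) + (4)·(-16) + (1)·(-74) + (0)·(-29) + (6)·(40) + (0)·(22) + (-6)·(30) + (0)·(90) = 0
  c_7 = (0)·(-78) + (0)·(-16) + (2)·(-74) + (2)·(-29) + (12)·(40) + (0)·(22) + (0)·(30) + (-3)·(90) = 4
  c_8 = (0)·(-78) + (1)·(-16) + (0)·(-74) + (0)·(-29) + (2)·(40) + (0)·(22) + (-2)·(30) + (0)·(90) = 4
Expand coordinatewise in base 17:
  c_1 = 8 = 8·17^0
  c_2 = 8 = 8·17^0
  c_3 = 2 = 2·17^0
  c_4 = 7 = 7·17^0
  c_5 = 10 = 10·17^0
  c_6 = 0
  c_7 = 4 = 4·17^0
  c_8 = 4 = 4·17^0
λ_0 = (8, 8, 2, 7, 10, 0, 4, 4)

((8, 8, 2, 7, 10, 0, 4, 4),)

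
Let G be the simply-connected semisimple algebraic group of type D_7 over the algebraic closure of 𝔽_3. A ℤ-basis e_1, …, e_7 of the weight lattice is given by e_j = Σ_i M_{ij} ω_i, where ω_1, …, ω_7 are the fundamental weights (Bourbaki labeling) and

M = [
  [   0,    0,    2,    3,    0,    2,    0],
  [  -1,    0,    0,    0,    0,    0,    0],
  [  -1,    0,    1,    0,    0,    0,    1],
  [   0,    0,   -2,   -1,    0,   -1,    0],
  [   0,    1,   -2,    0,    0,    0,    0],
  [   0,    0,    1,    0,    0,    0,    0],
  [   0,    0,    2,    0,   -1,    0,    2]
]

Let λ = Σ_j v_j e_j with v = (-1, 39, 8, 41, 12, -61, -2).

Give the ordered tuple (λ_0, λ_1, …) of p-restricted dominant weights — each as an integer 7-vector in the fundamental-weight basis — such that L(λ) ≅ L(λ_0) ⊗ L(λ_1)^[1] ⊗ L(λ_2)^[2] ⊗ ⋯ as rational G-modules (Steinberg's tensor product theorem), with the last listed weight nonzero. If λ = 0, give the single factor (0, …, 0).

Converting to the ω-basis (c_i = row i of M dotted with v = (-1, 39, 8, 41, 12, -61, -2)):
  c_1 = (0)·(-1) + (0)·(39) + (2)·(8) + (3)·(41) + (0)·(12) + (2)·(-61) + (0)·(-2) = 17
  c_2 = (-1)·(-1) + (0)·(39) + (0)·(8) + (0)·(41) + (0)·(12) + (0)·(-61) + (0)·(-2) = 1
  c_3 = (-1)·(-1) + (0)·(39) + (1)·(8) + (0)·(41) + (0)·(12) + (0)·(-61) + (1)·(-2) = 7
  c_4 = (0)·(-1) + (0)·(39) + (-2)·(8) + (-1)·(41) + (0)·(12) + (-1)·(-61) + (0)·(-2) = 4
  c_5 = (0)·(-1) + (1)·(39) + (-2)·(8) + (0)·(41) + (0)·(12) + (0)·(-61) + (0)·(-2) = 23
  c_6 = (0)·(-1) + (0)·(39) + (1)·(8) + (0)·(41) + (0)·(12) + (0)·(-61) + (0)·(-2) = 8
  c_7 = (0)·(-1) + (0)·(39) + (2)·(8) + (0)·(41) + (-1)·(12) + (0)·(-61) + (2)·(-2) = 0
Writing each c_i in base p = 3:
  c_1 = 17 = 2·3^0 + 2·3^1 + 1·3^2
  c_2 = 1 = 1·3^0
  c_3 = 7 = 1·3^0 + 2·3^1
  c_4 = 4 = 1·3^0 + 1·3^1
  c_5 = 23 = 2·3^0 + 1·3^1 + 2·3^2
  c_6 = 8 = 2·3^0 + 2·3^1
  c_7 = 0
p-restricted factor λ_0 = (2, 1, 1, 1, 2, 2, 0)
p-restricted factor λ_1 = (2, 0, 2, 1, 1, 2, 0)
p-restricted factor λ_2 = (1, 0, 0, 0, 2, 0, 0)

((2, 1, 1, 1, 2, 2, 0), (2, 0, 2, 1, 1, 2, 0), (1, 0, 0, 0, 2, 0, 0))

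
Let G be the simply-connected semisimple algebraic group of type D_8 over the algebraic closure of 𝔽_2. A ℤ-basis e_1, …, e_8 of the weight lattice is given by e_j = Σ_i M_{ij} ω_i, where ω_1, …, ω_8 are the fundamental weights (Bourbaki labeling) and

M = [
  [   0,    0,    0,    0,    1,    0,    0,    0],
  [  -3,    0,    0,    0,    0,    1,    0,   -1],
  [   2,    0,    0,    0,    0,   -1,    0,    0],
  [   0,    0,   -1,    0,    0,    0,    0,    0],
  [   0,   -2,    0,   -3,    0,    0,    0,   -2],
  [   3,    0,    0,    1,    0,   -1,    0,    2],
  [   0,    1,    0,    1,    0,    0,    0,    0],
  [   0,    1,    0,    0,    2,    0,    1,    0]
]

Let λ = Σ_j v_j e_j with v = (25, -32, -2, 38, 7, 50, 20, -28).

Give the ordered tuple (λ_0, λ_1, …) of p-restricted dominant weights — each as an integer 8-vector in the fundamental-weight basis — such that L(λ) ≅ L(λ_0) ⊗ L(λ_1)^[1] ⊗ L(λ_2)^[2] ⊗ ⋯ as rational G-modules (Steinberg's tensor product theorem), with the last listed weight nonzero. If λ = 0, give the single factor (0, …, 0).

In the fundamental-weight basis, λ has coordinates c = M·v (v = (25, -32, -2, 38, 7, 50, 20, -28)):
  c_1 = 0*25 + 0*-32 + 0*-2 + 0*38 + 1*7 + 0*50 + 0*20 + 0*-28 = 7
  c_2 = -3*25 + 0*-32 + 0*-2 + 0*38 + 0*7 + 1*50 + 0*20 + -1*-28 = 3
  c_3 = 2*25 + 0*-32 + 0*-2 + 0*38 + 0*7 + -1*50 + 0*20 + 0*-28 = 0
  c_4 = 0*25 + 0*-32 + -1*-2 + 0*38 + 0*7 + 0*50 + 0*20 + 0*-28 = 2
  c_5 = 0*25 + -2*-32 + 0*-2 + -3*38 + 0*7 + 0*50 + 0*20 + -2*-28 = 6
  c_6 = 3*25 + 0*-32 + 0*-2 + 1*38 + 0*7 + -1*50 + 0*20 + 2*-28 = 7
  c_7 = 0*25 + 1*-32 + 0*-2 + 1*38 + 0*7 + 0*50 + 0*20 + 0*-28 = 6
  c_8 = 0*25 + 1*-32 + 0*-2 + 0*38 + 2*7 + 0*50 + 1*20 + 0*-28 = 2
Writing each c_i in base p = 2:
  c_1 = 7 = 1·2^0 + 1·2^1 + 1·2^2
  c_2 = 3 = 1·2^0 + 1·2^1
  c_3 = 0
  c_4 = 2 = 0·2^0 + 1·2^1
  c_5 = 6 = 0·2^0 + 1·2^1 + 1·2^2
  c_6 = 7 = 1·2^0 + 1·2^1 + 1·2^2
  c_7 = 6 = 0·2^0 + 1·2^1 + 1·2^2
  c_8 = 2 = 0·2^0 + 1·2^1
p-restricted factor λ_0 = (1, 1, 0, 0, 0, 1, 0, 0)
p-restricted factor λ_1 = (1, 1, 0, 1, 1, 1, 1, 1)
p-restricted factor λ_2 = (1, 0, 0, 0, 1, 1, 1, 0)

((1, 1, 0, 0, 0, 1, 0, 0), (1, 1, 0, 1, 1, 1, 1, 1), (1, 0, 0, 0, 1, 1, 1, 0))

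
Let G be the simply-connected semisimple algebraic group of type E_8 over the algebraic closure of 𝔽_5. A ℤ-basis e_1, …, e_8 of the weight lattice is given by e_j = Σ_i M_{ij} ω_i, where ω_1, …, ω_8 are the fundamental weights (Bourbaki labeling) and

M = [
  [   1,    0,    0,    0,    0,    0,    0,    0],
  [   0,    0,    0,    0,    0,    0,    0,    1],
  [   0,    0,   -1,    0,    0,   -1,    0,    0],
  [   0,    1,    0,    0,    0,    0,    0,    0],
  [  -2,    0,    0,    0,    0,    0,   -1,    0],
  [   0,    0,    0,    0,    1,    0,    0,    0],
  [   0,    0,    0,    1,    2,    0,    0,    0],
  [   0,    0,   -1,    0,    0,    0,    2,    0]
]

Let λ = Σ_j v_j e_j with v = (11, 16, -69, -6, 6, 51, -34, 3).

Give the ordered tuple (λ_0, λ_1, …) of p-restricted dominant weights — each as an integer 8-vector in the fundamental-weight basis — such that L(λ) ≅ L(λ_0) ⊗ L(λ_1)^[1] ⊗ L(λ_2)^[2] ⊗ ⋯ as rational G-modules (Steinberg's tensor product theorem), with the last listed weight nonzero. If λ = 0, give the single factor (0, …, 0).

((1, 3, 3, 1, 2, 1, 1, 1), (2, 0, 3, 3, 2, 1, 1, 0))

Compute c_i = Σ_j M_{ij} v_j with v = (11, 16, -69, -6, 6, 51, -34, 3):
  c_1 = 1*11 + 0*16 + 0*-69 + 0*-6 + 0*6 + 0*51 + 0*-34 + 0*3 = 11
  c_2 = 0*11 + 0*16 + 0*-69 + 0*-6 + 0*6 + 0*51 + 0*-34 + 1*3 = 3
  c_3 = 0*11 + 0*16 + -1*-69 + 0*-6 + 0*6 + -1*51 + 0*-34 + 0*3 = 18
  c_4 = 0*11 + 1*16 + 0*-69 + 0*-6 + 0*6 + 0*51 + 0*-34 + 0*3 = 16
  c_5 = -2*11 + 0*16 + 0*-69 + 0*-6 + 0*6 + 0*51 + -1*-34 + 0*3 = 12
  c_6 = 0*11 + 0*16 + 0*-69 + 0*-6 + 1*6 + 0*51 + 0*-34 + 0*3 = 6
  c_7 = 0*11 + 0*16 + 0*-69 + 1*-6 + 2*6 + 0*51 + 0*-34 + 0*3 = 6
  c_8 = 0*11 + 0*16 + -1*-69 + 0*-6 + 0*6 + 0*51 + 2*-34 + 0*3 = 1
Base-5 expansion of each c_i:
  c_1 = 11 = 1·5^0 + 2·5^1
  c_2 = 3 = 3·5^0
  c_3 = 18 = 3·5^0 + 3·5^1
  c_4 = 16 = 1·5^0 + 3·5^1
  c_5 = 12 = 2·5^0 + 2·5^1
  c_6 = 6 = 1·5^0 + 1·5^1
  c_7 = 6 = 1·5^0 + 1·5^1
  c_8 = 1 = 1·5^0
λ_0 = (1, 3, 3, 1, 2, 1, 1, 1)
λ_1 = (2, 0, 3, 3, 2, 1, 1, 0)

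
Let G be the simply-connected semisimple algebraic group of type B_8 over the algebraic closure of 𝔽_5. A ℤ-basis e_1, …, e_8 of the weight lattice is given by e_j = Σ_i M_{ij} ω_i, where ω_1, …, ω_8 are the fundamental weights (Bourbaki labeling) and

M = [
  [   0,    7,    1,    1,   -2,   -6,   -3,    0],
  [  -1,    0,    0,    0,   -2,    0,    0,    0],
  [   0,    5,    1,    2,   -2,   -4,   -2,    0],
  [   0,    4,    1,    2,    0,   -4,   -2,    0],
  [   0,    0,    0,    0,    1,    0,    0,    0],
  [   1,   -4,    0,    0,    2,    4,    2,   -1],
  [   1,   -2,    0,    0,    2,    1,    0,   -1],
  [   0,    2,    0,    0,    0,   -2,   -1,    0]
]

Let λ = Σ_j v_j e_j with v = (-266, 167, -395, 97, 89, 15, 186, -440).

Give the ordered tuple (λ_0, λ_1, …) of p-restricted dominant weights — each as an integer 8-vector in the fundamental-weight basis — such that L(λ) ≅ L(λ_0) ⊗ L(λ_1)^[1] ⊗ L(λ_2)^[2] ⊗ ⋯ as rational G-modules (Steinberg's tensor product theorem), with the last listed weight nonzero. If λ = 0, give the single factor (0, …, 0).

Compute c_i = Σ_j M_{ij} v_j with v = (-266, 167, -395, 97, 89, 15, 186, -440):
  c_1 = (0)·(-266) + (7)·(167) + (1)·(-395) + (1)·(97) + (-2)·(89) + (-6)·(15) + (-3)·(186) + (0)·(-440) = 45
  c_2 = (-1)·(-266) + (0)·(167) + (0)·(-395) + (0)·(97) + (-2)·(89) + (0)·(15) + (0)·(186) + (0)·(-440) = 88
  c_3 = (0)·(-266) + (5)·(167) + (1)·(-395) + (2)·(97) + (-2)·(89) + (-4)·(15) + (-2)·(186) + (0)·(-440) = 24
  c_4 = (0)·(-266) + (4)·(167) + (1)·(-395) + (2)·(97) + (0)·(89) + (-4)·(15) + (-2)·(186) + (0)·(-440) = 35
  c_5 = (0)·(-266) + (0)·(167) + (0)·(-395) + (0)·(97) + (1)·(89) + (0)·(15) + (0)·(186) + (0)·(-440) = 89
  c_6 = (1)·(-266) + (-4)·(167) + (0)·(-395) + (0)·(97) + (2)·(89) + (4)·(15) + (2)·(186) + (-1)·(-440) = 116
  c_7 = (1)·(-266) + (-2)·(167) + (0)·(-395) + (0)·(97) + (2)·(89) + (1)·(15) + (0)·(186) + (-1)·(-440) = 33
  c_8 = (0)·(-266) + (2)·(167) + (0)·(-395) + (0)·(97) + (0)·(89) + (-2)·(15) + (-1)·(186) + (0)·(-440) = 118
Base-5 expansion of each c_i:
  c_1 = 45 = 0·5^0 + 4·5^1 + 1·5^2
  c_2 = 88 = 3·5^0 + 2·5^1 + 3·5^2
  c_3 = 24 = 4·5^0 + 4·5^1
  c_4 = 35 = 0·5^0 + 2·5^1 + 1·5^2
  c_5 = 89 = 4·5^0 + 2·5^1 + 3·5^2
  c_6 = 116 = 1·5^0 + 3·5^1 + 4·5^2
  c_7 = 33 = 3·5^0 + 1·5^1 + 1·5^2
  c_8 = 118 = 3·5^0 + 3·5^1 + 4·5^2
Factor λ_0 = (0, 3, 4, 0, 4, 1, 3, 3)
Factor λ_1 = (4, 2, 4, 2, 2, 3, 1, 3)
Factor λ_2 = (1, 3, 0, 1, 3, 4, 1, 4)

((0, 3, 4, 0, 4, 1, 3, 3), (4, 2, 4, 2, 2, 3, 1, 3), (1, 3, 0, 1, 3, 4, 1, 4))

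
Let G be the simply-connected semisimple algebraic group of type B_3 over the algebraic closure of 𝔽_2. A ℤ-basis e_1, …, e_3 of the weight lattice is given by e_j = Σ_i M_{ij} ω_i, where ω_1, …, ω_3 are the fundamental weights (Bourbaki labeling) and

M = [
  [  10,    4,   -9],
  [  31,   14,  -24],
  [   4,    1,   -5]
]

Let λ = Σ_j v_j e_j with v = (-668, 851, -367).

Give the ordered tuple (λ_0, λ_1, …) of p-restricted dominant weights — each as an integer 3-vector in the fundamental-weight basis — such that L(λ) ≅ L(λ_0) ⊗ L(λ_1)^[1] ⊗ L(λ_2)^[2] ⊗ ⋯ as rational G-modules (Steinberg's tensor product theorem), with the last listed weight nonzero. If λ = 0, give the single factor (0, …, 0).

In the fundamental-weight basis, λ has coordinates c = M·v (v = (-668, 851, -367)):
  c_1 = 10*-668 + 4*851 + -9*-367 = 27
  c_2 = 31*-668 + 14*851 + -24*-367 = 14
  c_3 = 4*-668 + 1*851 + -5*-367 = 14
Expand coordinatewise in base 2:
  c_1 = 27 = 1·2^0 + 1·2^1 + 0·2^2 + 1·2^3 + 1·2^4
  c_2 = 14 = 0·2^0 + 1·2^1 + 1·2^2 + 1·2^3
  c_3 = 14 = 0·2^0 + 1·2^1 + 1·2^2 + 1·2^3
λ_0 = (1, 0, 0)
λ_1 = (1, 1, 1)
λ_2 = (0, 1, 1)
λ_3 = (1, 1, 1)
λ_4 = (1, 0, 0)

((1, 0, 0), (1, 1, 1), (0, 1, 1), (1, 1, 1), (1, 0, 0))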